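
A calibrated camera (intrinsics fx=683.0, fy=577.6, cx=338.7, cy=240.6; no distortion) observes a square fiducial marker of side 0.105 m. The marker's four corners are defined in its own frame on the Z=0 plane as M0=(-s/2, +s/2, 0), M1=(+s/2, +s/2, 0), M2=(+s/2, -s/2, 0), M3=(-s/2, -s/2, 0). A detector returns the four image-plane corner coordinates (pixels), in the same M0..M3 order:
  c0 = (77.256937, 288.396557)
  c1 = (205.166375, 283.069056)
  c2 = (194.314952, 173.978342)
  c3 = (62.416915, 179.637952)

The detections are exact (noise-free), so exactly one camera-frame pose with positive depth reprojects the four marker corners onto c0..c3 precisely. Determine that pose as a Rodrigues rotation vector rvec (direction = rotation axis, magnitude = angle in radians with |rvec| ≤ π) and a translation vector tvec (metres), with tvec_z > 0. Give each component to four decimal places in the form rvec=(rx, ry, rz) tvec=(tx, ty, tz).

Intrinsics K: fx=683.0, fy=577.6, cx=338.7, cy=240.6
Marker side s = 0.105 m; corners in marker frame (Z=0):
  M0 = (-0.0525, +0.0525, 0)
  M1 = (+0.0525, +0.0525, 0)
  M2 = (+0.0525, -0.0525, 0)
  M3 = (-0.0525, -0.0525, 0)
Detected image corners:
  c0 = (77.256937, 288.396557) px
  c1 = (205.166375, 283.069056) px
  c2 = (194.314952, 173.978342) px
  c3 = (62.416915, 179.637952) px
Planar DLT: solve 8×8 A·h = b for H (H[2,2]=1):
  H  [+1234.96892 +161.95907 +134.83939]
  H  [-55.58358 +1105.33019 +232.11266]
  H  [-0.01422 +0.29383 +1.00000]
B = K⁻¹H; ‖b₁‖=1.817505, ‖b₂‖=1.817505; λ = 2/(‖b₁‖+‖b₂‖) = 0.550205, sign → tz>0 ⇒ λ=+0.550205
r₁ = λ·B[:,0] = (+0.99873,-0.04969,-0.00782); r₂ = λ·B[:,1] = (+0.05030,+0.98556,+0.16167)
r₃ = r₁×r₂ = (-0.00032,-0.16185,+0.98681); SVD([r₁ r₂ r₃]) → R = UVᵀ:
  R  [+0.99873 +0.05030 -0.00032]
  R  [-0.04969 +0.98556 -0.16185]
  R  [-0.00782 +0.16167 +0.98681]
t = (-0.16422, -0.00808, +0.55020) m
tr R = 2.971112; θ = arccos((tr R − 1)/2) = 0.170171 rad = 9.750°
axis k = ((R−Rᵀ)₃₂, (R−Rᵀ)₁₃, (R−Rᵀ)₂₁) / (2 sinθ) = (+0.955176, +0.022145, -0.295210)
rvec = θ·k = (+0.162543, +0.003769, -0.050236)

rvec=(0.1625, 0.0038, -0.0502) tvec=(-0.1642, -0.0081, 0.5502)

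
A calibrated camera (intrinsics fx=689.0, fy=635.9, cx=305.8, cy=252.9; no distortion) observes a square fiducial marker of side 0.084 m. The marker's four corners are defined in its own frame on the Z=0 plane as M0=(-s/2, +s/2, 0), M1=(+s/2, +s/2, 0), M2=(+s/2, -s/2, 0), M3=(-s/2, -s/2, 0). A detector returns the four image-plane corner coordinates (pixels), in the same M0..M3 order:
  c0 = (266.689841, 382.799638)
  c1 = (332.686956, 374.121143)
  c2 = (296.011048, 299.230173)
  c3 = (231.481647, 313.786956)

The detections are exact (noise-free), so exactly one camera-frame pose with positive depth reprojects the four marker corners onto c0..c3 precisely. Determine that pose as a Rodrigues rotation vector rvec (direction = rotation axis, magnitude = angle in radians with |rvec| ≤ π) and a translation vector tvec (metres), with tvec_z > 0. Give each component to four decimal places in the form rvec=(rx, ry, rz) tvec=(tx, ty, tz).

rvec=(0.2915, 0.6214, -0.3473) tvec=(-0.0239, 0.0927, 0.6540)

Intrinsics K: fx=689.0, fy=635.9, cx=305.8, cy=252.9
Marker side s = 0.084 m; corners in marker frame (Z=0):
  M0 = (-0.0420, +0.0420, 0)
  M1 = (+0.0420, +0.0420, 0)
  M2 = (+0.0420, -0.0420, 0)
  M3 = (-0.0420, -0.0420, 0)
Detected image corners:
  c0 = (266.689841, 382.799638) px
  c1 = (332.686956, 374.121143) px
  c2 = (296.011048, 299.230173) px
  c3 = (231.481647, 313.786956) px
Planar DLT: solve 8×8 A·h = b for H (H[2,2]=1):
  H  [+514.22930 +496.84849 +280.62455]
  H  [-457.43575 +939.45784 +343.08381]
  H  [-0.93287 +0.24602 +1.00000]
B = K⁻¹H; ‖b₁‖=1.529071, ‖b₂‖=1.529071; λ = 2/(‖b₁‖+‖b₂‖) = 0.653992, sign → tz>0 ⇒ λ=+0.653992
r₁ = λ·B[:,0] = (+0.75888,-0.22782,-0.61009); r₂ = λ·B[:,1] = (+0.40019,+0.90220,+0.16090)
r₃ = r₁×r₂ = (+0.51376,-0.36625,+0.77583); SVD([r₁ r₂ r₃]) → R = UVᵀ:
  R  [+0.75888 +0.40019 +0.51376]
  R  [-0.22782 +0.90220 -0.36625]
  R  [-0.61009 +0.16090 +0.77583]
t = (-0.02390, +0.09275, +0.65399) m
tr R = 2.436899; θ = arccos((tr R − 1)/2) = 0.769225 rad = 44.073°
axis k = ((R−Rᵀ)₃₂, (R−Rᵀ)₁₃, (R−Rᵀ)₂₁) / (2 sinθ) = (+0.378930, +0.807852, -0.451428)
rvec = θ·k = (+0.291482, +0.621420, -0.347250)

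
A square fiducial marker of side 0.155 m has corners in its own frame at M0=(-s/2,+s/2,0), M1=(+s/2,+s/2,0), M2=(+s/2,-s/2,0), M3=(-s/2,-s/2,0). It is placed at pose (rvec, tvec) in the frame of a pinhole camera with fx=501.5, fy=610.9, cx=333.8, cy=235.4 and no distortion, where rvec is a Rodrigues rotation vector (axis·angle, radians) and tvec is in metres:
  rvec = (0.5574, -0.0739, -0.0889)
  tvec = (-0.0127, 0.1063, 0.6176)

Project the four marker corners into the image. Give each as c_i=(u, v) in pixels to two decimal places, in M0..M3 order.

c0=(268.95, 403.10) c1=(386.25, 386.40) c2=(385.10, 269.88) c3=(250.93, 287.54)

Intrinsics K: fx=501.5, fy=610.9, cx=333.8, cy=235.4
Marker side s = 0.155 m; corners in marker frame (Z=0):
  M0 = (-0.0775, +0.0775, 0)
  M1 = (+0.0775, +0.0775, 0)
  M2 = (+0.0775, -0.0775, 0)
  M3 = (-0.0775, -0.0775, 0)
rvec = (0.5574, -0.0739, -0.0889), |rvec| = θ = 0.56926 rad = 32.616°
Rodrigues: sinθ=0.53901, 1−cosθ=0.15770; R = I + sinθ·[k]× + (1−cosθ)·[k]×²:
    [+0.99350 +0.06413 -0.09409]
    [-0.10422 +0.84496 -0.52458]
    [+0.04586 +0.53098 +0.84615]
t = (-0.0127, 0.1063, 0.6176) m
M0: Pc = R·M0+t = (-0.08473, +0.17986, +0.65520); u = 501.5·(-0.08473)/0.65520 + 333.8 = 268.9492, v = 610.9·(+0.17986)/0.65520 + 235.4 = 403.1012
M1: Pc = R·M1+t = (+0.06927, +0.16371, +0.66230); u = 501.5·(+0.06927)/0.66230 + 333.8 = 386.2485, v = 610.9·(+0.16371)/0.66230 + 235.4 = 386.4009
M2: Pc = R·M2+t = (+0.05933, +0.03274, +0.58000); u = 501.5·(+0.05933)/0.58000 + 333.8 = 385.0961, v = 610.9·(+0.03274)/0.58000 + 235.4 = 269.8827
M3: Pc = R·M3+t = (-0.09467, +0.04889, +0.57290); u = 501.5·(-0.09467)/0.57290 + 333.8 = 250.9314, v = 610.9·(+0.04889)/0.57290 + 235.4 = 287.5365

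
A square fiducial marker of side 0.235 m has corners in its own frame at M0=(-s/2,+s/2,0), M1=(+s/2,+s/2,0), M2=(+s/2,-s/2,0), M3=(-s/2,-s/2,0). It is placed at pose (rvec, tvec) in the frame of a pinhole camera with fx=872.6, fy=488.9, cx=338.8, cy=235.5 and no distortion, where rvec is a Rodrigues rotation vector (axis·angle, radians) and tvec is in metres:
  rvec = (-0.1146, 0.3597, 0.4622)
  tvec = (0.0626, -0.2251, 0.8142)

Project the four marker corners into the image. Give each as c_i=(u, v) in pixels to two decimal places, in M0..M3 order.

Intrinsics K: fx=872.6, fy=488.9, cx=338.8, cy=235.5
Marker side s = 0.235 m; corners in marker frame (Z=0):
  M0 = (-0.1175, +0.1175, 0)
  M1 = (+0.1175, +0.1175, 0)
  M2 = (+0.1175, -0.1175, 0)
  M3 = (-0.1175, -0.1175, 0)
rvec = (-0.1146, 0.3597, 0.4622), |rvec| = θ = 0.59678 rad = 34.193°
Rodrigues: sinθ=0.56198, 1−cosθ=0.17285; R = I + sinθ·[k]× + (1−cosθ)·[k]×²:
    [+0.83352 -0.45526 +0.31302]
    [+0.41524 +0.88994 +0.18861]
    [-0.36443 -0.02723 +0.93083]
t = (0.0626, -0.2251, 0.8142) m
M0: Pc = R·M0+t = (-0.08883, -0.16932, +0.85382); u = 872.6·(-0.08883)/0.85382 + 338.8 = 248.0147, v = 488.9·(-0.16932)/0.85382 + 235.5 = 138.5455
M1: Pc = R·M1+t = (+0.10705, -0.07174, +0.76818); u = 872.6·(+0.10705)/0.76818 + 338.8 = 460.3975, v = 488.9·(-0.07174)/0.76818 + 235.5 = 189.8415
M2: Pc = R·M2+t = (+0.21403, -0.28088, +0.77458); u = 872.6·(+0.21403)/0.77458 + 338.8 = 579.9169, v = 488.9·(-0.28088)/0.77458 + 235.5 = 58.2152
M3: Pc = R·M3+t = (+0.01815, -0.37846, +0.86022); u = 872.6·(+0.01815)/0.86022 + 338.8 = 357.2148, v = 488.9·(-0.37846)/0.86022 + 235.5 = 20.4053

c0=(248.01, 138.55) c1=(460.40, 189.84) c2=(579.92, 58.22) c3=(357.21, 20.41)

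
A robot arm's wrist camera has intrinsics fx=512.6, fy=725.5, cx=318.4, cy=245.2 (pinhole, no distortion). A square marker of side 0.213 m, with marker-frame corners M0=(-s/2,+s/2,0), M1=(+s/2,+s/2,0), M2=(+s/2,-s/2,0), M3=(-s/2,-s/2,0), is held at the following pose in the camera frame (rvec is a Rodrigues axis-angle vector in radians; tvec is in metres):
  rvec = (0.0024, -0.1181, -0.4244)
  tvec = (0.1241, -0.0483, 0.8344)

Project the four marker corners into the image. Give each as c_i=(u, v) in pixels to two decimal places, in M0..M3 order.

c0=(362.82, 326.55) c1=(477.82, 249.47) c2=(425.76, 82.56) c3=(308.41, 155.25)

Intrinsics K: fx=512.6, fy=725.5, cx=318.4, cy=245.2
Marker side s = 0.213 m; corners in marker frame (Z=0):
  M0 = (-0.1065, +0.1065, 0)
  M1 = (+0.1065, +0.1065, 0)
  M2 = (+0.1065, -0.1065, 0)
  M3 = (-0.1065, -0.1065, 0)
rvec = (0.0024, -0.1181, -0.4244), |rvec| = θ = 0.44053 rad = 25.241°
Rodrigues: sinθ=0.42642, 1−cosθ=0.09548; R = I + sinθ·[k]× + (1−cosθ)·[k]×²:
    [+0.90453 +0.41067 -0.11482]
    [-0.41094 +0.91139 +0.02234]
    [+0.11382 +0.02698 +0.99314]
t = (0.1241, -0.0483, 0.8344) m
M0: Pc = R·M0+t = (+0.07150, +0.09253, +0.82515); u = 512.6·(+0.07150)/0.82515 + 318.4 = 362.8195, v = 725.5·(+0.09253)/0.82515 + 245.2 = 326.5538
M1: Pc = R·M1+t = (+0.26417, +0.00500, +0.84939); u = 512.6·(+0.26417)/0.84939 + 318.4 = 477.8224, v = 725.5·(+0.00500)/0.84939 + 245.2 = 249.4682
M2: Pc = R·M2+t = (+0.17670, -0.18913, +0.84365); u = 512.6·(+0.17670)/0.84365 + 318.4 = 425.7606, v = 725.5·(-0.18913)/0.84365 + 245.2 = 82.5580
M3: Pc = R·M3+t = (-0.01597, -0.10160, +0.81941); u = 512.6·(-0.01597)/0.81941 + 318.4 = 308.4107, v = 725.5·(-0.10160)/0.81941 + 245.2 = 155.2461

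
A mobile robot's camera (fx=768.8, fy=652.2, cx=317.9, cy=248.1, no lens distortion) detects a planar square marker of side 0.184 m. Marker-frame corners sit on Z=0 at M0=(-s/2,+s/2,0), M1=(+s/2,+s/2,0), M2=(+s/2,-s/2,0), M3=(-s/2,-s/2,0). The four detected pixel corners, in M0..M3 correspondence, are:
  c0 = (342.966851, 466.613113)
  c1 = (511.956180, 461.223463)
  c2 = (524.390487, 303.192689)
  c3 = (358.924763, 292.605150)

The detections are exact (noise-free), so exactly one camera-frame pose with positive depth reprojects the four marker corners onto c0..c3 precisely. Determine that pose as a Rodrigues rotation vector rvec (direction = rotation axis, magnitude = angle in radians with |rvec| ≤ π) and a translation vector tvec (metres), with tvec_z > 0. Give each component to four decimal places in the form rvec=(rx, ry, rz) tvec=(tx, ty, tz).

Intrinsics K: fx=768.8, fy=652.2, cx=317.9, cy=248.1
Marker side s = 0.184 m; corners in marker frame (Z=0):
  M0 = (-0.0920, +0.0920, 0)
  M1 = (+0.0920, +0.0920, 0)
  M2 = (+0.0920, -0.0920, 0)
  M3 = (-0.0920, -0.0920, 0)
Detected image corners:
  c0 = (342.966851, 466.613113) px
  c1 = (511.956180, 461.223463) px
  c2 = (524.390487, 303.192689) px
  c3 = (358.924763, 292.605150) px
Planar DLT: solve 8×8 A·h = b for H (H[2,2]=1):
  H  [+1136.54614 -107.11958 +438.63709]
  H  [+214.04726 +873.51388 +380.43652]
  H  [+0.52412 -0.07002 +1.00000]
B = K⁻¹H; ‖b₁‖=1.372211, ‖b₂‖=1.372211; λ = 2/(‖b₁‖+‖b₂‖) = 0.728751, sign → tz>0 ⇒ λ=+0.728751
r₁ = λ·B[:,0] = (+0.91940,+0.09387,+0.38195); r₂ = λ·B[:,1] = (-0.08044,+0.99545,-0.05103)
r₃ = r₁×r₂ = (-0.38501,+0.01619,+0.92277); SVD([r₁ r₂ r₃]) → R = UVᵀ:
  R  [+0.91940 -0.08044 -0.38501]
  R  [+0.09387 +0.99545 +0.01619]
  R  [+0.38195 -0.05103 +0.92277]
t = (+0.11445, +0.14787, +0.72875) m
tr R = 2.837625; θ = arccos((tr R − 1)/2) = 0.405736 rad = 23.247°
axis k = ((R−Rᵀ)₃₂, (R−Rᵀ)₁₃, (R−Rᵀ)₂₁) / (2 sinθ) = (-0.085154, -0.971590, +0.220819)
rvec = θ·k = (-0.034550, -0.394209, +0.089594)

rvec=(-0.0345, -0.3942, 0.0896) tvec=(0.1144, 0.1479, 0.7288)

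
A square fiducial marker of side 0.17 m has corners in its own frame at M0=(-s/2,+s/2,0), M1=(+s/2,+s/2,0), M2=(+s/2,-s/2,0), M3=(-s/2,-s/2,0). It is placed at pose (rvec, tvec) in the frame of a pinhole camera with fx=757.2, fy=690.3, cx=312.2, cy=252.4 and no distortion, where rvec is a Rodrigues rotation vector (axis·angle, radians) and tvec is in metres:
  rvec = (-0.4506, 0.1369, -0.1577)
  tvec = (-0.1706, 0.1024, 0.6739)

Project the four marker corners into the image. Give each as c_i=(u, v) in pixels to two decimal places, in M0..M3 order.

Intrinsics K: fx=757.2, fy=690.3, cx=312.2, cy=252.4
Marker side s = 0.17 m; corners in marker frame (Z=0):
  M0 = (-0.0850, +0.0850, 0)
  M1 = (+0.0850, +0.0850, 0)
  M2 = (+0.0850, -0.0850, 0)
  M3 = (-0.0850, -0.0850, 0)
rvec = (-0.4506, 0.1369, -0.1577), |rvec| = θ = 0.49664 rad = 28.455°
Rodrigues: sinθ=0.47647, 1−cosθ=0.12081; R = I + sinθ·[k]× + (1−cosθ)·[k]×²:
    [+0.97864 +0.12108 +0.16615]
    [-0.18151 +0.88837 +0.42173]
    [-0.09654 -0.44288 +0.89137]
t = (-0.1706, 0.1024, 0.6739) m
M0: Pc = R·M0+t = (-0.24349, +0.19334, +0.64446); u = 757.2·(-0.24349)/0.64446 + 312.2 = 26.1122, v = 690.3·(+0.19334)/0.64446 + 252.4 = 459.4916
M1: Pc = R·M1+t = (-0.07712, +0.16248, +0.62805); u = 757.2·(-0.07712)/0.62805 + 312.2 = 219.2168, v = 690.3·(+0.16248)/0.62805 + 252.4 = 430.9876
M2: Pc = R·M2+t = (-0.09771, +0.01146, +0.70334); u = 757.2·(-0.09771)/0.70334 + 312.2 = 207.0100, v = 690.3·(+0.01146)/0.70334 + 252.4 = 263.6478
M3: Pc = R·M3+t = (-0.26408, +0.04232, +0.71975); u = 757.2·(-0.26408)/0.71975 + 312.2 = 34.3834, v = 690.3·(+0.04232)/0.71975 + 252.4 = 292.9857

c0=(26.11, 459.49) c1=(219.22, 430.99) c2=(207.01, 263.65) c3=(34.38, 292.99)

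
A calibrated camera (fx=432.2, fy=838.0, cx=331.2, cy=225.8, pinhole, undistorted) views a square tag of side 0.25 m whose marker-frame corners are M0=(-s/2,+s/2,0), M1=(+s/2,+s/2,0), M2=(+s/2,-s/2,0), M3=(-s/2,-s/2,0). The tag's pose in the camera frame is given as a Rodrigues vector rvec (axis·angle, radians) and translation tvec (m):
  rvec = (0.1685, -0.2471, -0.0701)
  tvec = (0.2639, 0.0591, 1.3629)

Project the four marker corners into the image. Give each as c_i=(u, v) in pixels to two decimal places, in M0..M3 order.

c0=(378.74, 345.31) c1=(450.64, 327.01) c2=(450.62, 179.92) c3=(376.33, 192.17)

Intrinsics K: fx=432.2, fy=838.0, cx=331.2, cy=225.8
Marker side s = 0.25 m; corners in marker frame (Z=0):
  M0 = (-0.1250, +0.1250, 0)
  M1 = (+0.1250, +0.1250, 0)
  M2 = (+0.1250, -0.1250, 0)
  M3 = (-0.1250, -0.1250, 0)
rvec = (0.1685, -0.2471, -0.0701), |rvec| = θ = 0.30719 rad = 17.601°
Rodrigues: sinθ=0.30238, 1−cosθ=0.04681; R = I + sinθ·[k]× + (1−cosθ)·[k]×²:
    [+0.96727 +0.04835 -0.24909]
    [-0.08966 +0.98348 -0.15727]
    [+0.23737 +0.17446 +0.95563]
t = (0.2639, 0.0591, 1.3629) m
M0: Pc = R·M0+t = (+0.14903, +0.19324, +1.35504); u = 432.2·(+0.14903)/1.35504 + 331.2 = 378.7358, v = 838.0·(+0.19324)/1.35504 + 225.8 = 345.3074
M1: Pc = R·M1+t = (+0.39085, +0.17083, +1.41438); u = 432.2·(+0.39085)/1.41438 + 331.2 = 450.6351, v = 838.0·(+0.17083)/1.41438 + 225.8 = 327.0129
M2: Pc = R·M2+t = (+0.37877, -0.07504, +1.37076); u = 432.2·(+0.37877)/1.37076 + 331.2 = 450.6242, v = 838.0·(-0.07504)/1.37076 + 225.8 = 179.9241
M3: Pc = R·M3+t = (+0.13695, -0.05263, +1.31142); u = 432.2·(+0.13695)/1.31142 + 331.2 = 376.3332, v = 838.0·(-0.05263)/1.31142 + 225.8 = 192.1710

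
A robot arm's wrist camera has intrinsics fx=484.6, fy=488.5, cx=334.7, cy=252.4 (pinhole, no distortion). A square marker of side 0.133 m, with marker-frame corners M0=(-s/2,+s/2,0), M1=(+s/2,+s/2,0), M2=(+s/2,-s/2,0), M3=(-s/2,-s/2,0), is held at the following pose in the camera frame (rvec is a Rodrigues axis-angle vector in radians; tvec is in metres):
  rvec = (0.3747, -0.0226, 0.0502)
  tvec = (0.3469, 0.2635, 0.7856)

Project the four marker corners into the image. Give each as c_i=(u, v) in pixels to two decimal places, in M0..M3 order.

c0=(500.85, 447.32) c1=(579.25, 449.90) c2=(599.31, 383.37) c3=(516.00, 380.26)

Intrinsics K: fx=484.6, fy=488.5, cx=334.7, cy=252.4
Marker side s = 0.133 m; corners in marker frame (Z=0):
  M0 = (-0.0665, +0.0665, 0)
  M1 = (+0.0665, +0.0665, 0)
  M2 = (+0.0665, -0.0665, 0)
  M3 = (-0.0665, -0.0665, 0)
rvec = (0.3747, -0.0226, 0.0502), |rvec| = θ = 0.37872 rad = 21.699°
Rodrigues: sinθ=0.36973, 1−cosθ=0.07086; R = I + sinθ·[k]× + (1−cosθ)·[k]×²:
    [+0.99850 -0.05319 -0.01277]
    [+0.04482 +0.92939 -0.36637]
    [+0.03136 +0.36525 +0.93038]
t = (0.3469, 0.2635, 0.7856) m
M0: Pc = R·M0+t = (+0.27696, +0.32232, +0.80780); u = 484.6·(+0.27696)/0.80780 + 334.7 = 500.8492, v = 488.5·(+0.32232)/0.80780 + 252.4 = 447.3175
M1: Pc = R·M1+t = (+0.40976, +0.32829, +0.81197); u = 484.6·(+0.40976)/0.81197 + 334.7 = 579.2536, v = 488.5·(+0.32829)/0.81197 + 252.4 = 449.9031
M2: Pc = R·M2+t = (+0.41684, +0.20468, +0.76340); u = 484.6·(+0.41684)/0.76340 + 334.7 = 599.3064, v = 488.5·(+0.20468)/0.76340 + 252.4 = 383.3732
M3: Pc = R·M3+t = (+0.28404, +0.19871, +0.75923); u = 484.6·(+0.28404)/0.75923 + 334.7 = 515.9955, v = 488.5·(+0.19871)/0.75923 + 252.4 = 380.2567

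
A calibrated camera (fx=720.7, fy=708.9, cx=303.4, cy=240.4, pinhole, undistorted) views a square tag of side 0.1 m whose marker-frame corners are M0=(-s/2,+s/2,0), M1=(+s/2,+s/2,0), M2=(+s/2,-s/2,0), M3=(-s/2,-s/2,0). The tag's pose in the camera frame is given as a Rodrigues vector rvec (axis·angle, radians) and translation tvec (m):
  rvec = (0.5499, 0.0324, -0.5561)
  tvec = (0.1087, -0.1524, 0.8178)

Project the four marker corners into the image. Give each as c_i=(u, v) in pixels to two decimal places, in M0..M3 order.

Intrinsics K: fx=720.7, fy=708.9, cx=303.4, cy=240.4
Marker side s = 0.1 m; corners in marker frame (Z=0):
  M0 = (-0.0500, +0.0500, 0)
  M1 = (+0.0500, +0.0500, 0)
  M2 = (+0.0500, -0.0500, 0)
  M3 = (-0.0500, -0.0500, 0)
rvec = (0.5499, 0.0324, -0.5561), |rvec| = θ = 0.78274 rad = 44.848°
Rodrigues: sinθ=0.70523, 1−cosθ=0.29102; R = I + sinθ·[k]× + (1−cosθ)·[k]×²:
    [+0.85261 +0.50949 -0.11606]
    [-0.49257 +0.70948 -0.50400]
    [-0.17444 +0.48688 +0.85587]
t = (0.1087, -0.1524, 0.8178) m
M0: Pc = R·M0+t = (+0.09154, -0.09230, +0.85087); u = 720.7·(+0.09154)/0.85087 + 303.4 = 380.9394, v = 708.9·(-0.09230)/0.85087 + 240.4 = 163.5021
M1: Pc = R·M1+t = (+0.17681, -0.14155, +0.83342); u = 720.7·(+0.17681)/0.83342 + 303.4 = 456.2919, v = 708.9·(-0.14155)/0.83342 + 240.4 = 119.9954
M2: Pc = R·M2+t = (+0.12586, -0.21250, +0.78473); u = 720.7·(+0.12586)/0.78473 + 303.4 = 418.9863, v = 708.9·(-0.21250)/0.78473 + 240.4 = 48.4331
M3: Pc = R·M3+t = (+0.04059, -0.16325, +0.80218); u = 720.7·(+0.04059)/0.80218 + 303.4 = 339.8715, v = 708.9·(-0.16325)/0.80218 + 240.4 = 96.1366

c0=(380.94, 163.50) c1=(456.29, 120.00) c2=(418.99, 48.43) c3=(339.87, 96.14)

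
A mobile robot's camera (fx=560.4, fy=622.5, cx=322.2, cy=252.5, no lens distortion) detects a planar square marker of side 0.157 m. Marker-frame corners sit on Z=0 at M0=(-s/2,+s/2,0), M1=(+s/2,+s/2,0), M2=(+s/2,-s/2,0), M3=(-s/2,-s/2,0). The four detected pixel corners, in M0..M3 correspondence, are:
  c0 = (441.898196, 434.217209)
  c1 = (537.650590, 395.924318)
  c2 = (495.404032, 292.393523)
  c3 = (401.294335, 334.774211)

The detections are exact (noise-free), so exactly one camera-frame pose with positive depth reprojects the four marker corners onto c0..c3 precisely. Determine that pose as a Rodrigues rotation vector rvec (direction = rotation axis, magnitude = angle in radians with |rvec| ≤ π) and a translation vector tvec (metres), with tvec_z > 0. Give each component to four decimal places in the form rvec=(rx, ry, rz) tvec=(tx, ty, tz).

Intrinsics K: fx=560.4, fy=622.5, cx=322.2, cy=252.5
Marker side s = 0.157 m; corners in marker frame (Z=0):
  M0 = (-0.0785, +0.0785, 0)
  M1 = (+0.0785, +0.0785, 0)
  M2 = (+0.0785, -0.0785, 0)
  M3 = (-0.0785, -0.0785, 0)
Detected image corners:
  c0 = (441.898196, 434.217209) px
  c1 = (537.650590, 395.924318) px
  c2 = (495.404032, 292.393523) px
  c3 = (401.294335, 334.774211) px
Planar DLT: solve 8×8 A·h = b for H (H[2,2]=1):
  H  [+484.59281 +264.44360 +468.11045]
  H  [-350.17633 +646.69072 +364.73846]
  H  [-0.25597 +0.00148 +1.00000]
B = K⁻¹H; ‖b₁‖=1.140114, ‖b₂‖=1.140114; λ = 2/(‖b₁‖+‖b₂‖) = 0.877105, sign → tz>0 ⇒ λ=+0.877105
r₁ = λ·B[:,0] = (+0.88754,-0.40233,-0.22451); r₂ = λ·B[:,1] = (+0.41315,+0.91066,+0.00130)
r₃ = r₁×r₂ = (+0.20393,-0.09391,+0.97447); SVD([r₁ r₂ r₃]) → R = UVᵀ:
  R  [+0.88754 +0.41315 +0.20393]
  R  [-0.40233 +0.91066 -0.09391]
  R  [-0.22451 +0.00130 +0.97447]
t = (+0.22837, +0.15814, +0.87711) m
tr R = 2.772672; θ = arccos((tr R − 1)/2) = 0.481424 rad = 27.584°
axis k = ((R−Rᵀ)₃₂, (R−Rᵀ)₁₃, (R−Rᵀ)₂₁) / (2 sinθ) = (+0.102803, +0.462637, -0.880567)
rvec = θ·k = (+0.049492, +0.222725, -0.423927)

rvec=(0.0495, 0.2227, -0.4239) tvec=(0.2284, 0.1581, 0.8771)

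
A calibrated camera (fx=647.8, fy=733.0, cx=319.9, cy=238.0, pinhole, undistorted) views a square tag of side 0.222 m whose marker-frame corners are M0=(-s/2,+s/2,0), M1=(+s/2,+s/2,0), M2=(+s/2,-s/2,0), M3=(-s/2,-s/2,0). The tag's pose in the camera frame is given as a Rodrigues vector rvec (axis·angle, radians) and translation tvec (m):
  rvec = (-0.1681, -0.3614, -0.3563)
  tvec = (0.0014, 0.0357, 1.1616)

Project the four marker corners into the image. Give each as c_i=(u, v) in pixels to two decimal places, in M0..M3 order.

Intrinsics K: fx=647.8, fy=733.0, cx=319.9, cy=238.0
Marker side s = 0.222 m; corners in marker frame (Z=0):
  M0 = (-0.1110, +0.1110, 0)
  M1 = (+0.1110, +0.1110, 0)
  M2 = (+0.1110, -0.1110, 0)
  M3 = (-0.1110, -0.1110, 0)
rvec = (-0.1681, -0.3614, -0.3563), |rvec| = θ = 0.53462 rad = 30.631°
Rodrigues: sinθ=0.50951, 1−cosθ=0.13954; R = I + sinθ·[k]× + (1−cosθ)·[k]×²:
    [+0.87426 +0.36923 -0.31519]
    [-0.30991 +0.92423 +0.22307]
    [+0.37367 -0.09734 +0.92244]
t = (0.0014, 0.0357, 1.1616) m
M0: Pc = R·M0+t = (-0.05466, +0.17269, +1.10932); u = 647.8·(-0.05466)/1.10932 + 319.9 = 287.9815, v = 733.0·(+0.17269)/1.10932 + 238.0 = 352.1072
M1: Pc = R·M1+t = (+0.13943, +0.10389, +1.19227); u = 647.8·(+0.13943)/1.19227 + 319.9 = 395.6551, v = 733.0·(+0.10389)/1.19227 + 238.0 = 301.8704
M2: Pc = R·M2+t = (+0.05746, -0.10129, +1.21388); u = 647.8·(+0.05746)/1.21388 + 319.9 = 350.5633, v = 733.0·(-0.10129)/1.21388 + 238.0 = 176.8368
M3: Pc = R·M3+t = (-0.13663, -0.03249, +1.13093); u = 647.8·(-0.13663)/1.13093 + 319.9 = 241.6396, v = 733.0·(-0.03249)/1.13093 + 238.0 = 216.9424

c0=(287.98, 352.11) c1=(395.66, 301.87) c2=(350.56, 176.84) c3=(241.64, 216.94)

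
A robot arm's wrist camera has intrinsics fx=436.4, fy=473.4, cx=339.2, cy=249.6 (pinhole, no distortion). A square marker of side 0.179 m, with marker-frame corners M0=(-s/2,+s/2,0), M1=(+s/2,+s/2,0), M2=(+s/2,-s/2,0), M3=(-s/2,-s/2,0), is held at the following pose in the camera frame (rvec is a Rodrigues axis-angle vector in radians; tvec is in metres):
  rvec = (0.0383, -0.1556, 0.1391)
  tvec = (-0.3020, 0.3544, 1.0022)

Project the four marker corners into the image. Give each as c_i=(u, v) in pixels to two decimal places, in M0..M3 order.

Intrinsics K: fx=436.4, fy=473.4, cx=339.2, cy=249.6
Marker side s = 0.179 m; corners in marker frame (Z=0):
  M0 = (-0.0895, +0.0895, 0)
  M1 = (+0.0895, +0.0895, 0)
  M2 = (+0.0895, -0.0895, 0)
  M3 = (-0.0895, -0.0895, 0)
rvec = (0.0383, -0.1556, 0.1391), |rvec| = θ = 0.21220 rad = 12.158°
Rodrigues: sinθ=0.21061, 1−cosθ=0.02243; R = I + sinθ·[k]× + (1−cosθ)·[k]×²:
    [+0.97830 -0.14103 -0.15178]
    [+0.13509 +0.98963 -0.04879]
    [+0.15709 +0.02723 +0.98721]
t = (-0.3020, 0.3544, 1.0022) m
M0: Pc = R·M0+t = (-0.40218, +0.43088, +0.99058); u = 436.4·(-0.40218)/0.99058 + 339.2 = 162.0193, v = 473.4·(+0.43088)/0.99058 + 249.6 = 455.5195
M1: Pc = R·M1+t = (-0.22706, +0.45506, +1.01870); u = 436.4·(-0.22706)/1.01870 + 339.2 = 241.9280, v = 473.4·(+0.45506)/1.01870 + 249.6 = 461.0728
M2: Pc = R·M2+t = (-0.20182, +0.27792, +1.01382); u = 436.4·(-0.20182)/1.01382 + 339.2 = 252.3265, v = 473.4·(+0.27792)/1.01382 + 249.6 = 379.3729
M3: Pc = R·M3+t = (-0.37694, +0.25374, +0.98570); u = 436.4·(-0.37694)/0.98570 + 339.2 = 172.3193, v = 473.4·(+0.25374)/0.98570 + 249.6 = 371.4615

c0=(162.02, 455.52) c1=(241.93, 461.07) c2=(252.33, 379.37) c3=(172.32, 371.46)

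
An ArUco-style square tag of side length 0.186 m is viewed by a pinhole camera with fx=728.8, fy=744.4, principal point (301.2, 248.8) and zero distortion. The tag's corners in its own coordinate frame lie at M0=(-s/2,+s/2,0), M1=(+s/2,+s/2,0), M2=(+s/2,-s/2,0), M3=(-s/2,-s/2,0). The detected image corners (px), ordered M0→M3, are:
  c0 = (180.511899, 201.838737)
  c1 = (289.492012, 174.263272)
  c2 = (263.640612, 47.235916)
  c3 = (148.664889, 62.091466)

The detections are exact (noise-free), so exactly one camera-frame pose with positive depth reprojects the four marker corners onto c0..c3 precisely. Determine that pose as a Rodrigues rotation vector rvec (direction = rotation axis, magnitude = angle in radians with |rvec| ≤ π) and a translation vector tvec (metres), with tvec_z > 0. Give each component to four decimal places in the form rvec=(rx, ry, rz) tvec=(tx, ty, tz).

rvec=(0.0891, -0.6087, -0.2455) tvec=(-0.1101, -0.1764, 1.0339)

Intrinsics K: fx=728.8, fy=744.4, cx=301.2, cy=248.8
Marker side s = 0.186 m; corners in marker frame (Z=0):
  M0 = (-0.0930, +0.0930, 0)
  M1 = (+0.0930, +0.0930, 0)
  M2 = (+0.0930, -0.0930, 0)
  M3 = (-0.0930, -0.0930, 0)
Detected image corners:
  c0 = (180.511899, 201.838737) px
  c1 = (289.492012, 174.263272) px
  c2 = (263.640612, 47.235916) px
  c3 = (148.664889, 62.091466) px
Planar DLT: solve 8×8 A·h = b for H (H[2,2]=1):
  H  [+720.14588 +187.30761 +223.57161]
  H  [-49.43029 +733.59069 +121.75627]
  H  [+0.53649 +0.14965 +1.00000]
B = K⁻¹H; ‖b₁‖=0.967251, ‖b₂‖=0.967251; λ = 2/(‖b₁‖+‖b₂‖) = 1.033858, sign → tz>0 ⇒ λ=+1.033858
r₁ = λ·B[:,0] = (+0.79235,-0.25403,+0.55466); r₂ = λ·B[:,1] = (+0.20177,+0.96714,+0.15471)
r₃ = r₁×r₂ = (-0.57573,-0.01067,+0.81757); SVD([r₁ r₂ r₃]) → R = UVᵀ:
  R  [+0.79235 +0.20177 -0.57573]
  R  [-0.25403 +0.96714 -0.01067]
  R  [+0.55466 +0.15471 +0.81757]
t = (-0.11012, -0.17644, +1.03386) m
tr R = 2.577056; θ = arccos((tr R − 1)/2) = 0.662384 rad = 37.952°
axis k = ((R−Rᵀ)₃₂, (R−Rᵀ)₁₃, (R−Rᵀ)₂₁) / (2 sinθ) = (+0.134460, -0.919019, -0.370573)
rvec = θ·k = (+0.089065, -0.608744, -0.245462)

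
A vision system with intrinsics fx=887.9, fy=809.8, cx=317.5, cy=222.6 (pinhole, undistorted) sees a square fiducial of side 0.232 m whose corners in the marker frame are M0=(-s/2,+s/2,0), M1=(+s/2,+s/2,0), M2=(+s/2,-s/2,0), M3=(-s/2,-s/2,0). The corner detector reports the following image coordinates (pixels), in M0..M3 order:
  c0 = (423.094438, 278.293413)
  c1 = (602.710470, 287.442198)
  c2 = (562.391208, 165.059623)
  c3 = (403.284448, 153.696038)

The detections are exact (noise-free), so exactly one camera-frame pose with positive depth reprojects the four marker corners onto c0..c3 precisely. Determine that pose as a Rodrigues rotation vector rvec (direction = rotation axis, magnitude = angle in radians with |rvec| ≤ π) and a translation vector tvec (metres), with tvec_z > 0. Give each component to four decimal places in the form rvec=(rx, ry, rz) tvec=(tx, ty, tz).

Intrinsics K: fx=887.9, fy=809.8, cx=317.5, cy=222.6
Marker side s = 0.232 m; corners in marker frame (Z=0):
  M0 = (-0.1160, +0.1160, 0)
  M1 = (+0.1160, +0.1160, 0)
  M2 = (+0.1160, -0.1160, 0)
  M3 = (-0.1160, -0.1160, 0)
Detected image corners:
  c0 = (423.094438, 278.293413) px
  c1 = (602.710470, 287.442198) px
  c2 = (562.391208, 165.059623) px
  c3 = (403.284448, 153.696038) px
Planar DLT: solve 8×8 A·h = b for H (H[2,2]=1):
  H  [+788.18895 -140.48121 +498.12499]
  H  [+71.58813 +411.98941 +217.30137]
  H  [+0.12246 -0.54371 +1.00000]
B = K⁻¹H; ‖b₁‖=0.854503, ‖b₂‖=0.854503; λ = 2/(‖b₁‖+‖b₂‖) = 1.170270, sign → tz>0 ⇒ λ=+1.170270
r₁ = λ·B[:,0] = (+0.98760,+0.06406,+0.14331); r₂ = λ·B[:,1] = (+0.04237,+0.77029,-0.63629)
r₃ = r₁×r₂ = (-0.15115,+0.63447,+0.75802); SVD([r₁ r₂ r₃]) → R = UVᵀ:
  R  [+0.98760 +0.04237 -0.15115]
  R  [+0.06406 +0.77029 +0.63447]
  R  [+0.14331 -0.63629 +0.75802]
t = (+0.23807, -0.00766, +1.17027) m
tr R = 2.515908; θ = arccos((tr R − 1)/2) = 0.710625 rad = 40.716°
axis k = ((R−Rᵀ)₃₂, (R−Rᵀ)₁₃, (R−Rᵀ)₂₁) / (2 sinθ) = (-0.974052, -0.225713, +0.016625)
rvec = θ·k = (-0.692186, -0.160397, +0.011814)

rvec=(-0.6922, -0.1604, 0.0118) tvec=(0.2381, -0.0077, 1.1703)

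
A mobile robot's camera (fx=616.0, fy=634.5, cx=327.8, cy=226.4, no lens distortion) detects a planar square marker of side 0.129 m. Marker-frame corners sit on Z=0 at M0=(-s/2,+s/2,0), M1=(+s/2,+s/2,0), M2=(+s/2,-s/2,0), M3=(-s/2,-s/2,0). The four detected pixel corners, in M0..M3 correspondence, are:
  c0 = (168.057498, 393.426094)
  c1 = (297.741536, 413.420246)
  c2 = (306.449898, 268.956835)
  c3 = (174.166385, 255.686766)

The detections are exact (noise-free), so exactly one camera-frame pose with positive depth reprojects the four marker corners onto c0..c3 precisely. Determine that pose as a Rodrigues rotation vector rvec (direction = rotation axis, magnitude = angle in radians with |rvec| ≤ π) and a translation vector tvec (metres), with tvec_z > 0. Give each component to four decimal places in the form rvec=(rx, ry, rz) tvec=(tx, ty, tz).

Intrinsics K: fx=616.0, fy=634.5, cx=327.8, cy=226.4
Marker side s = 0.129 m; corners in marker frame (Z=0):
  M0 = (-0.0645, +0.0645, 0)
  M1 = (+0.0645, +0.0645, 0)
  M2 = (+0.0645, -0.0645, 0)
  M3 = (-0.0645, -0.0645, 0)
Detected image corners:
  c0 = (168.057498, 393.426094) px
  c1 = (297.741536, 413.420246) px
  c2 = (306.449898, 268.956835) px
  c3 = (174.166385, 255.686766) px
Planar DLT: solve 8×8 A·h = b for H (H[2,2]=1):
  H  [+924.20446 -25.93316 +234.94603]
  H  [+1.00375 +1137.12378 +333.26697]
  H  [-0.38498 +0.13207 +1.00000]
B = K⁻¹H; ‖b₁‖=1.753628, ‖b₂‖=1.753628; λ = 2/(‖b₁‖+‖b₂‖) = 0.570246, sign → tz>0 ⇒ λ=+0.570246
r₁ = λ·B[:,0] = (+0.97238,+0.07924,-0.21953); r₂ = λ·B[:,1] = (-0.06408,+0.99510,+0.07531)
r₃ = r₁×r₂ = (+0.22442,-0.05916,+0.97269); SVD([r₁ r₂ r₃]) → R = UVᵀ:
  R  [+0.97238 -0.06408 +0.22442]
  R  [+0.07924 +0.99510 -0.05916]
  R  [-0.21953 +0.07531 +0.97269]
t = (-0.08596, +0.09604, +0.57025) m
tr R = 2.940175; θ = arccos((tr R − 1)/2) = 0.245206 rad = 14.049°
axis k = ((R−Rᵀ)₃₂, (R−Rᵀ)₁₃, (R−Rᵀ)₂₁) / (2 sinθ) = (+0.276974, +0.914411, +0.295190)
rvec = θ·k = (+0.067916, +0.224219, +0.072383)

rvec=(0.0679, 0.2242, 0.0724) tvec=(-0.0860, 0.0960, 0.5702)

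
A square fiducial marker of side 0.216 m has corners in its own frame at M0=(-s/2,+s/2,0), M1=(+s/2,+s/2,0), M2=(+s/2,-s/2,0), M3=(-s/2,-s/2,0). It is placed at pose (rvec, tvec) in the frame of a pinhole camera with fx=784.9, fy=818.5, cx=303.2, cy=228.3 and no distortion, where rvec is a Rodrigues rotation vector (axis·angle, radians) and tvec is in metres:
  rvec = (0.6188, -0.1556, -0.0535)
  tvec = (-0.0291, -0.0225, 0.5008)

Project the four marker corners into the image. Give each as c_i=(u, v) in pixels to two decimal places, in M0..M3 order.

Intrinsics K: fx=784.9, fy=818.5, cx=303.2, cy=228.3
Marker side s = 0.216 m; corners in marker frame (Z=0):
  M0 = (-0.1080, +0.1080, 0)
  M1 = (+0.1080, +0.1080, 0)
  M2 = (+0.1080, -0.1080, 0)
  M3 = (-0.1080, -0.1080, 0)
rvec = (0.6188, -0.1556, -0.0535), |rvec| = θ = 0.64030 rad = 36.687°
Rodrigues: sinθ=0.59744, 1−cosθ=0.19808; R = I + sinθ·[k]× + (1−cosθ)·[k]×²:
    [+0.98692 +0.00340 -0.16118]
    [-0.09644 +0.81361 -0.57335]
    [+0.12919 +0.58140 +0.80330]
t = (-0.0291, -0.0225, 0.5008) m
M0: Pc = R·M0+t = (-0.13532, +0.07579, +0.54964); u = 784.9·(-0.13532)/0.54964 + 303.2 = 109.9587, v = 818.5·(+0.07579)/0.54964 + 228.3 = 341.1569
M1: Pc = R·M1+t = (+0.07785, +0.05495, +0.57754); u = 784.9·(+0.07785)/0.57754 + 303.2 = 409.0065, v = 818.5·(+0.05495)/0.57754 + 228.3 = 306.1825
M2: Pc = R·M2+t = (+0.07712, -0.12079, +0.45196); u = 784.9·(+0.07712)/0.45196 + 303.2 = 437.1311, v = 818.5·(-0.12079)/0.45196 + 228.3 = 9.5579
M3: Pc = R·M3+t = (-0.13605, -0.09995, +0.42406); u = 784.9·(-0.13605)/0.42406 + 303.2 = 51.3728, v = 818.5·(-0.09995)/0.42406 + 228.3 = 35.3706

c0=(109.96, 341.16) c1=(409.01, 306.18) c2=(437.13, 9.56) c3=(51.37, 35.37)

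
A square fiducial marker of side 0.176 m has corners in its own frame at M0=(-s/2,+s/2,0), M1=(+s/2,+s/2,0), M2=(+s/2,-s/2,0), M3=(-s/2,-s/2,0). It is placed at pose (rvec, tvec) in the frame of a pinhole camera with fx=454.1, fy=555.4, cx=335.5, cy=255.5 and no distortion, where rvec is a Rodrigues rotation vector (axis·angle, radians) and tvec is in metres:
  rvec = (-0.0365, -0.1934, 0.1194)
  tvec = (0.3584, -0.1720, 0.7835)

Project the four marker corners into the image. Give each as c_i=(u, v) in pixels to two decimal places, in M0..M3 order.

c0=(491.84, 186.02) c1=(583.11, 203.89) c2=(591.94, 83.85) c3=(502.04, 60.98)

Intrinsics K: fx=454.1, fy=555.4, cx=335.5, cy=255.5
Marker side s = 0.176 m; corners in marker frame (Z=0):
  M0 = (-0.0880, +0.0880, 0)
  M1 = (+0.0880, +0.0880, 0)
  M2 = (+0.0880, -0.0880, 0)
  M3 = (-0.0880, -0.0880, 0)
rvec = (-0.0365, -0.1934, 0.1194), |rvec| = θ = 0.23020 rad = 13.190°
Rodrigues: sinθ=0.22817, 1−cosθ=0.02638; R = I + sinθ·[k]× + (1−cosθ)·[k]×²:
    [+0.97428 -0.11483 -0.19387]
    [+0.12186 +0.99224 +0.02468]
    [+0.18953 -0.04767 +0.98072]
t = (0.3584, -0.1720, 0.7835) m
M0: Pc = R·M0+t = (+0.26256, -0.09541, +0.76263); u = 454.1·(+0.26256)/0.76263 + 335.5 = 491.8379, v = 555.4·(-0.09541)/0.76263 + 255.5 = 186.0179
M1: Pc = R·M1+t = (+0.43403, -0.07396, +0.79598); u = 454.1·(+0.43403)/0.79598 + 335.5 = 583.1105, v = 555.4·(-0.07396)/0.79598 + 255.5 = 203.8948
M2: Pc = R·M2+t = (+0.45424, -0.24859, +0.80437); u = 454.1·(+0.45424)/0.80437 + 335.5 = 591.9374, v = 555.4·(-0.24859)/0.80437 + 255.5 = 83.8525
M3: Pc = R·M3+t = (+0.28277, -0.27004, +0.77102); u = 454.1·(+0.28277)/0.77102 + 335.5 = 502.0400, v = 555.4·(-0.27004)/0.77102 + 255.5 = 60.9767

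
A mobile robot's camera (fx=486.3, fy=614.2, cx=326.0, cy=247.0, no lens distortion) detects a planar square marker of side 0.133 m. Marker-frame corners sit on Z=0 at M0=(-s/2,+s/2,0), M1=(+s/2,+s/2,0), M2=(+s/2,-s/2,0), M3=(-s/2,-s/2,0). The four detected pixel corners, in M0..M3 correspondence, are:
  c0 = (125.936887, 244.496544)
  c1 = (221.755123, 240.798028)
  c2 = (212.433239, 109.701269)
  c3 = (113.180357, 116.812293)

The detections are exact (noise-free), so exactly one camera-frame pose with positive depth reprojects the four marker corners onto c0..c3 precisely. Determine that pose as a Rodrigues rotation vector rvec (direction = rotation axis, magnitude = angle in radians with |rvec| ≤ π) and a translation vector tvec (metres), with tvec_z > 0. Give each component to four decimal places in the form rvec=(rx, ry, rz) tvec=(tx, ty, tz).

rvec=(0.1847, 0.1153, -0.0393) tvec=(-0.2059, -0.0699, 0.6331)

Intrinsics K: fx=486.3, fy=614.2, cx=326.0, cy=247.0
Marker side s = 0.133 m; corners in marker frame (Z=0):
  M0 = (-0.0665, +0.0665, 0)
  M1 = (+0.0665, +0.0665, 0)
  M2 = (+0.0665, -0.0665, 0)
  M3 = (-0.0665, -0.0665, 0)
Detected image corners:
  c0 = (125.936887, 244.496544) px
  c1 = (221.755123, 240.798028) px
  c2 = (212.433239, 109.701269) px
  c3 = (113.180357, 116.812293) px
Planar DLT: solve 8×8 A·h = b for H (H[2,2]=1):
  H  [+701.73566 +131.27959 +167.82696]
  H  [-73.55626 +1023.57157 +179.21537]
  H  [-0.18636 +0.28586 +1.00000]
B = K⁻¹H; ‖b₁‖=1.579610, ‖b₂‖=1.579610; λ = 2/(‖b₁‖+‖b₂‖) = 0.633068, sign → tz>0 ⇒ λ=+0.633068
r₁ = λ·B[:,0] = (+0.99261,-0.02837,-0.11798); r₂ = λ·B[:,1] = (+0.04958,+0.98224,+0.18097)
r₃ = r₁×r₂ = (+0.11075,-0.18548,+0.97639); SVD([r₁ r₂ r₃]) → R = UVᵀ:
  R  [+0.99261 +0.04958 +0.11075]
  R  [-0.02837 +0.98224 -0.18548]
  R  [-0.11798 +0.18097 +0.97639]
t = (-0.20591, -0.06987, +0.63307) m
tr R = 2.951236; θ = arccos((tr R − 1)/2) = 0.221277 rad = 12.678°
axis k = ((R−Rᵀ)₃₂, (R−Rᵀ)₁₃, (R−Rᵀ)₂₁) / (2 sinθ) = (+0.834833, +0.521069, -0.177595)
rvec = θ·k = (+0.184730, +0.115301, -0.039298)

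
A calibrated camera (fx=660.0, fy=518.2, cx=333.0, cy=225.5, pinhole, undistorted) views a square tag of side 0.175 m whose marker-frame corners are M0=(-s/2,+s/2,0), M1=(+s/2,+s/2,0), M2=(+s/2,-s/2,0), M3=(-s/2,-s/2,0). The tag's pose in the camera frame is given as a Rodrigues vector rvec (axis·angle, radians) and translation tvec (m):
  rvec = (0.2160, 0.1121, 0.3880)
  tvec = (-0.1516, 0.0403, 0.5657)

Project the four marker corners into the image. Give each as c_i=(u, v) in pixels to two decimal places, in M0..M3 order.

c0=(38.72, 300.39) c1=(215.96, 362.33) c2=(284.85, 220.79) c3=(93.21, 157.34)

Intrinsics K: fx=660.0, fy=518.2, cx=333.0, cy=225.5
Marker side s = 0.175 m; corners in marker frame (Z=0):
  M0 = (-0.0875, +0.0875, 0)
  M1 = (+0.0875, +0.0875, 0)
  M2 = (+0.0875, -0.0875, 0)
  M3 = (-0.0875, -0.0875, 0)
rvec = (0.2160, 0.1121, 0.3880), |rvec| = θ = 0.45800 rad = 26.242°
Rodrigues: sinθ=0.44216, 1−cosθ=0.10306; R = I + sinθ·[k]× + (1−cosθ)·[k]×²:
    [+0.91986 -0.36268 +0.14940]
    [+0.38647 +0.90311 -0.18716]
    [-0.06705 +0.22990 +0.97090]
t = (-0.1516, 0.0403, 0.5657) m
M0: Pc = R·M0+t = (-0.26382, +0.08551, +0.59168); u = 660.0·(-0.26382)/0.59168 + 333.0 = 38.7159, v = 518.2·(+0.08551)/0.59168 + 225.5 = 300.3867
M1: Pc = R·M1+t = (-0.10285, +0.15314, +0.57995); u = 660.0·(-0.10285)/0.57995 + 333.0 = 215.9574, v = 518.2·(+0.15314)/0.57995 + 225.5 = 362.3334
M2: Pc = R·M2+t = (-0.03938, -0.00491, +0.53972); u = 660.0·(-0.03938)/0.53972 + 333.0 = 284.8465, v = 518.2·(-0.00491)/0.53972 + 225.5 = 220.7897
M3: Pc = R·M3+t = (-0.20035, -0.07254, +0.55145); u = 660.0·(-0.20035)/0.55145 + 333.0 = 93.2084, v = 518.2·(-0.07254)/0.55145 + 225.5 = 157.3351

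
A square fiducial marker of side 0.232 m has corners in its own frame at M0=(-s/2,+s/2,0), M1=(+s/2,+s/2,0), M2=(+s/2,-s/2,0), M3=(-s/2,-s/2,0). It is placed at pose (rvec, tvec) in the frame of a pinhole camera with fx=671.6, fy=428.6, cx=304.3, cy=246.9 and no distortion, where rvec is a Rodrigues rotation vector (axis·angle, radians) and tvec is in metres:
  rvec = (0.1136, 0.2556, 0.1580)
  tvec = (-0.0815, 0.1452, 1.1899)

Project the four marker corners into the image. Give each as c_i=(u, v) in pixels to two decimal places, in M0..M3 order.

c0=(190.68, 330.08) c1=(311.70, 348.38) c2=(331.04, 265.99) c3=(206.04, 251.07)

Intrinsics K: fx=671.6, fy=428.6, cx=304.3, cy=246.9
Marker side s = 0.232 m; corners in marker frame (Z=0):
  M0 = (-0.1160, +0.1160, 0)
  M1 = (+0.1160, +0.1160, 0)
  M2 = (+0.1160, -0.1160, 0)
  M3 = (-0.1160, -0.1160, 0)
rvec = (0.1136, 0.2556, 0.1580), |rvec| = θ = 0.32125 rad = 18.406°
Rodrigues: sinθ=0.31575, 1−cosθ=0.05116; R = I + sinθ·[k]× + (1−cosθ)·[k]×²:
    [+0.95524 -0.14090 +0.26012]
    [+0.16969 +0.98123 -0.09164]
    [-0.24233 +0.13168 +0.96122]
t = (-0.0815, 0.1452, 1.1899) m
M0: Pc = R·M0+t = (-0.20865, +0.23934, +1.23328); u = 671.6·(-0.20865)/1.23328 + 304.3 = 190.6758, v = 428.6·(+0.23934)/1.23328 + 246.9 = 330.0766
M1: Pc = R·M1+t = (+0.01296, +0.27871, +1.17706); u = 671.6·(+0.01296)/1.17706 + 304.3 = 311.6963, v = 428.6·(+0.27871)/1.17706 + 246.9 = 348.3843
M2: Pc = R·M2+t = (+0.04565, +0.05106, +1.14652); u = 671.6·(+0.04565)/1.14652 + 304.3 = 331.0421, v = 428.6·(+0.05106)/1.14652 + 246.9 = 265.9883
M3: Pc = R·M3+t = (-0.17596, +0.01169, +1.20274); u = 671.6·(-0.17596)/1.20274 + 304.3 = 206.0434, v = 428.6·(+0.01169)/1.20274 + 246.9 = 251.0670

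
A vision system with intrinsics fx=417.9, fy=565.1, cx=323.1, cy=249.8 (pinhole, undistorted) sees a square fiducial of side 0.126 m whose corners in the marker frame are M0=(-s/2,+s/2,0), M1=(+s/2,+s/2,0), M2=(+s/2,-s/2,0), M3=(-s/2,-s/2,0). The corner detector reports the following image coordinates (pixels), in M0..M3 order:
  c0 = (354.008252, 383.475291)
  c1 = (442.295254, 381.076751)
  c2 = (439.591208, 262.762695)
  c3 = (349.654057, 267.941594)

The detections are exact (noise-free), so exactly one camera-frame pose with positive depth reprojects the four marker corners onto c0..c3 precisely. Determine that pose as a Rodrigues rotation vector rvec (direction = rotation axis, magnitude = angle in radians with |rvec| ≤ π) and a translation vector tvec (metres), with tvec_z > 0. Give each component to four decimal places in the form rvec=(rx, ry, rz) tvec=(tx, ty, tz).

Intrinsics K: fx=417.9, fy=565.1, cx=323.1, cy=249.8
Marker side s = 0.126 m; corners in marker frame (Z=0):
  M0 = (-0.0630, +0.0630, 0)
  M1 = (+0.0630, +0.0630, 0)
  M2 = (+0.0630, -0.0630, 0)
  M3 = (-0.0630, -0.0630, 0)
Detected image corners:
  c0 = (354.008252, 383.475291) px
  c1 = (442.295254, 381.076751) px
  c2 = (439.591208, 262.762695) px
  c3 = (349.654057, 267.941594) px
Planar DLT: solve 8×8 A·h = b for H (H[2,2]=1):
  H  [+634.34842 +89.22418 +395.88861]
  H  [-89.45507 +977.78525 +324.40410]
  H  [-0.18373 +0.15424 +1.00000]
B = K⁻¹H; ‖b₁‖=1.671905, ‖b₂‖=1.671905; λ = 2/(‖b₁‖+‖b₂‖) = 0.598120, sign → tz>0 ⇒ λ=+0.598120
r₁ = λ·B[:,0] = (+0.99287,-0.04611,-0.10989); r₂ = λ·B[:,1] = (+0.05638,+0.99414,+0.09226)
r₃ = r₁×r₂ = (+0.10499,-0.09779,+0.98965); SVD([r₁ r₂ r₃]) → R = UVᵀ:
  R  [+0.99287 +0.05638 +0.10499]
  R  [-0.04611 +0.99414 -0.09779]
  R  [-0.10989 +0.09226 +0.98965]
t = (+0.10418, +0.07896, +0.59812) m
tr R = 2.976665; θ = arccos((tr R − 1)/2) = 0.152907 rad = 8.761°
axis k = ((R−Rᵀ)₃₂, (R−Rᵀ)₁₃, (R−Rᵀ)₂₁) / (2 sinθ) = (+0.623879, +0.705406, -0.336418)
rvec = θ·k = (+0.095395, +0.107861, -0.051441)

rvec=(0.0954, 0.1079, -0.0514) tvec=(0.1042, 0.0790, 0.5981)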